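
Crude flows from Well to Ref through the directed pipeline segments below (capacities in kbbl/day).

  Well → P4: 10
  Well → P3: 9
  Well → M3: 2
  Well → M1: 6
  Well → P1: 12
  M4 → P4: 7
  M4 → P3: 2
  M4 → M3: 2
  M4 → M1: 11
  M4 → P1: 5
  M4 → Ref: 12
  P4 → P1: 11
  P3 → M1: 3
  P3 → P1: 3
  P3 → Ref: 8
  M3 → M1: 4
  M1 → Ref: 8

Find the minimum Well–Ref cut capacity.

16

Augment Well→P3→Ref: bottleneck 8, flow now 8.
Augment Well→M1→Ref: bottleneck 6, flow now 14.
Augment Well→P3→M1→Ref: bottleneck 1, flow now 15.
Augment Well→M3→M1→Ref: bottleneck 1, flow now 16.
No augmenting path remains; maximum flow = 16.
By max-flow min-cut, the minimum cut capacity equals the max flow.
In the residual graph, reachable from Well: {Well, P4, P3, M3, M1, P1}.
Min-cut edges: P3→Ref (8), M1→Ref (8); capacity 8 + 8 = 16.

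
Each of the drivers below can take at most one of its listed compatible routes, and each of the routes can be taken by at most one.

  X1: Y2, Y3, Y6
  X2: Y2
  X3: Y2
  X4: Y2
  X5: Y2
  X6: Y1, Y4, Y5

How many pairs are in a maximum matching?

3

Unit-capacity flow: source→left, listed edges, right→sink; max matching = max flow.
Augmenting path X1→Y2 (+1); matched 1.
Augmenting path X6→Y1 (+1); matched 2.
Augmenting path X2→Y2→X1→Y3 (+1); matched 3.
No augmenting path remains; maximum matching = 3.
König certificate: {X1, X6, Y2} is a vertex cover of size 3 (every listed pair touches it), so no matching can be larger.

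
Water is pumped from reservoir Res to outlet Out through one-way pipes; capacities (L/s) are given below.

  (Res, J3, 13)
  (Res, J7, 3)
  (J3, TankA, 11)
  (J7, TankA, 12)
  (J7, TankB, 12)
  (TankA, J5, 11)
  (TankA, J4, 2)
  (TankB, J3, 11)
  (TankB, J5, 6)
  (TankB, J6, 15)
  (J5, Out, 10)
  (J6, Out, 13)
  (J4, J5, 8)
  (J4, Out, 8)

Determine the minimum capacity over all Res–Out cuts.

14

Augment Res→J3→TankA→J5→Out: bottleneck 10, flow now 10.
Augment Res→J3→TankA→J4→Out: bottleneck 1, flow now 11.
Augment Res→J7→TankA→J4→Out: bottleneck 1, flow now 12.
Augment Res→J7→TankB→J6→Out: bottleneck 2, flow now 14.
No augmenting path remains; maximum flow = 14.
By max-flow min-cut, the minimum cut capacity equals the max flow.
In the residual graph, reachable from Res: {Res, J3}.
Min-cut edges: Res→J7 (3), J3→TankA (11); capacity 3 + 11 = 14.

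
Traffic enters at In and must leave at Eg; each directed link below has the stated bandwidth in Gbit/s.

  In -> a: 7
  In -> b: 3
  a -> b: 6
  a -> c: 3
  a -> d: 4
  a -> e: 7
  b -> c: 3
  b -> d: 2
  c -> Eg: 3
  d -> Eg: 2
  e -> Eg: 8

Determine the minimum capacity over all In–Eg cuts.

10

Augment In→a→c→Eg: bottleneck 3, flow now 3.
Augment In→a→d→Eg: bottleneck 2, flow now 5.
Augment In→a→e→Eg: bottleneck 2, flow now 7.
Augment In→b→c→a→e→Eg: bottleneck 3, flow now 10. (uses reverse residual edge)
No augmenting path remains; maximum flow = 10.
By max-flow min-cut, the minimum cut capacity equals the max flow.
In the residual graph, reachable from In: {In}.
Min-cut edges: In→a (7), In→b (3); capacity 7 + 3 = 10.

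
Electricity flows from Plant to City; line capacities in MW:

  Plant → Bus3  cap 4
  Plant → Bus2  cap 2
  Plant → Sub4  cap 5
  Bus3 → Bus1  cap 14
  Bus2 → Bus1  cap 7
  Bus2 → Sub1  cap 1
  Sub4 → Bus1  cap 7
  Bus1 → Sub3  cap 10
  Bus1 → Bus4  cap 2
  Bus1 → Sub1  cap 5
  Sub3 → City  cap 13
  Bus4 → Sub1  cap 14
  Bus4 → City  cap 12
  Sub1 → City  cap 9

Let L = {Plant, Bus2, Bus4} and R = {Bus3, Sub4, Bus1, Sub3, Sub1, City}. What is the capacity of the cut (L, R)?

43

Edges leaving {Plant, Bus2, Bus4}: Plant→Bus3 (4), Plant→Sub4 (5), Bus2→Bus1 (7), Bus2→Sub1 (1), Bus4→Sub1 (14), Bus4→City (12).
Cut capacity = 4 + 5 + 7 + 1 + 14 + 12 = 43.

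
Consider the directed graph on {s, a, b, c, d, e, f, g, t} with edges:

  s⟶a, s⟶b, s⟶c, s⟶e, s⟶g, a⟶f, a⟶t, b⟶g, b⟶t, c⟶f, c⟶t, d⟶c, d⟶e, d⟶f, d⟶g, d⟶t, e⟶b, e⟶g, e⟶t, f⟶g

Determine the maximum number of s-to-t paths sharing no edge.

Assign every edge capacity 1; by Menger, the answer equals the max flow.
Path s→a→t (+1); total 1.
Path s→b→t (+1); total 2.
Path s→c→t (+1); total 3.
Path s→e→t (+1); total 4.
No residual s→t path; max flow = 4.
Certifying cut of size 4: {s→a, s→b, s→c, s→e}.

4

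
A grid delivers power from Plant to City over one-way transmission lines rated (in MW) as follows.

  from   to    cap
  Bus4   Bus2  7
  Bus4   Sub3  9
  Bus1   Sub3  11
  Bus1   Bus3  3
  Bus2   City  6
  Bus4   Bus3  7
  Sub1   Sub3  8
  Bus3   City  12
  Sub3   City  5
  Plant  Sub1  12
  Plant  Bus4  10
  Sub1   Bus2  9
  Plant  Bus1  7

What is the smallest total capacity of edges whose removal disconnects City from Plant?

21

Augment Plant→Sub1→Sub3→City: bottleneck 5, flow now 5.
Augment Plant→Sub1→Bus2→City: bottleneck 6, flow now 11.
Augment Plant→Bus1→Bus3→City: bottleneck 3, flow now 14.
Augment Plant→Bus4→Bus3→City: bottleneck 7, flow now 21.
No augmenting path remains; maximum flow = 21.
By max-flow min-cut, the minimum cut capacity equals the max flow.
In the residual graph, reachable from Plant: {Plant, Sub1, Bus1, Bus4, Sub3, Bus2}.
Min-cut edges: Bus1→Bus3 (3), Bus4→Bus3 (7), Sub3→City (5), Bus2→City (6); capacity 3 + 7 + 5 + 6 = 21.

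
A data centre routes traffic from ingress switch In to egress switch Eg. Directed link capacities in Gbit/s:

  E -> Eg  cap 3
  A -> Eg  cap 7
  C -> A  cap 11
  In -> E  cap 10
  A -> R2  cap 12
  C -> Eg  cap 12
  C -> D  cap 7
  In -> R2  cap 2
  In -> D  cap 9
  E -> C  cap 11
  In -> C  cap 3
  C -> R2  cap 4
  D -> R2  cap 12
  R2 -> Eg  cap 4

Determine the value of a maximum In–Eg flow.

17

Augment In→E→Eg: bottleneck 3, flow now 3.
Augment In→C→Eg: bottleneck 3, flow now 6.
Augment In→R2→Eg: bottleneck 2, flow now 8.
Augment In→E→C→Eg: bottleneck 7, flow now 15.
Augment In→D→R2→Eg: bottleneck 2, flow now 17.
No augmenting path remains; maximum flow = 17.
In the residual graph, reachable from In: {In, D, R2}.
Min-cut edges: In→E (10), In→C (3), R2→Eg (4); capacity 10 + 3 + 4 = 17.
This cut is saturated, so no flow can exceed 17.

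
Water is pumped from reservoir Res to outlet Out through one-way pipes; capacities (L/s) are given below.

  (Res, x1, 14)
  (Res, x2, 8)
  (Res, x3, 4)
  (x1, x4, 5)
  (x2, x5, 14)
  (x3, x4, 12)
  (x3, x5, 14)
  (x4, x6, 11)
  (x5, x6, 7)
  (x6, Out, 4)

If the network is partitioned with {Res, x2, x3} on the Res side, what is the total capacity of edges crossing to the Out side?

Edges leaving {Res, x2, x3}: Res→x1 (14), x2→x5 (14), x3→x4 (12), x3→x5 (14).
Cut capacity = 14 + 14 + 12 + 14 = 54.

54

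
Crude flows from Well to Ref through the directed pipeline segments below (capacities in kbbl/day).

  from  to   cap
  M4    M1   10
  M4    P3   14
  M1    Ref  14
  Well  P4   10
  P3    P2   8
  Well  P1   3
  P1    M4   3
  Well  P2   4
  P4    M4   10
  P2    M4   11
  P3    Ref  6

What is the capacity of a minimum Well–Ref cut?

Augment Well→P1→M4→P3→Ref: bottleneck 3, flow now 3.
Augment Well→P4→M4→P3→Ref: bottleneck 3, flow now 6.
Augment Well→P4→M4→M1→Ref: bottleneck 7, flow now 13.
Augment Well→P2→M4→M1→Ref: bottleneck 3, flow now 16.
No augmenting path remains; maximum flow = 16.
By max-flow min-cut, the minimum cut capacity equals the max flow.
In the residual graph, reachable from Well: {Well, P1, P4, P2, M4, P3}.
Min-cut edges: M4→M1 (10), P3→Ref (6); capacity 10 + 6 = 16.

16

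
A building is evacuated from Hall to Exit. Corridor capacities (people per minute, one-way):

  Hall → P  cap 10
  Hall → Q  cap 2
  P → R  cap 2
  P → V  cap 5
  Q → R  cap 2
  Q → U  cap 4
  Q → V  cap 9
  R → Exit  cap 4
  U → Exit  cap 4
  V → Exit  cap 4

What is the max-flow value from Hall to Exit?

8

Augment Hall→P→R→Exit: bottleneck 2, flow now 2.
Augment Hall→P→V→Exit: bottleneck 4, flow now 6.
Augment Hall→Q→R→Exit: bottleneck 2, flow now 8.
No augmenting path remains; maximum flow = 8.
In the residual graph, reachable from Hall: {Hall, P, V}.
Min-cut edges: Hall→Q (2), P→R (2), V→Exit (4); capacity 2 + 2 + 4 = 8.
This cut is saturated, so no flow can exceed 8.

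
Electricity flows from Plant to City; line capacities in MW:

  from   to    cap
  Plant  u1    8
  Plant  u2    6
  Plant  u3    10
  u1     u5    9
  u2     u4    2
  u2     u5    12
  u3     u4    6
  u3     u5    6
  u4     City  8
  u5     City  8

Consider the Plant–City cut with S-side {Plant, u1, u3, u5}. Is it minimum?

No — its capacity is 20, but the minimum cut has capacity 16.

Given cut capacity: 6 + 6 + 8 = 20.
Augment Plant→u1→u5→City: bottleneck 8, flow now 8.
Augment Plant→u2→u4→City: bottleneck 2, flow now 10.
Augment Plant→u3→u4→City: bottleneck 6, flow now 16.
No augmenting path remains; maximum flow = 16.
In the residual graph, reachable from Plant: {Plant, u1, u2, u3, u5}.
Min-cut edges: u2→u4 (2), u3→u4 (6), u5→City (8); capacity 2 + 6 + 8 = 16.
Cut capacity 20 exceeds the max flow 16, so it is not minimum.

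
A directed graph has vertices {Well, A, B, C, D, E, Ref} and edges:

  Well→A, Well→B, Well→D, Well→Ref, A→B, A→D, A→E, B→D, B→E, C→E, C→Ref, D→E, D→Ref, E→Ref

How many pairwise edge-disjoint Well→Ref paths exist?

3

Assign every edge capacity 1; by Menger, the answer equals the max flow.
Path Well→Ref (+1); total 1.
Path Well→D→Ref (+1); total 2.
Path Well→A→E→Ref (+1); total 3.
No residual Well→Ref path; max flow = 3.
Certifying cut of size 3: {D→Ref, E→Ref, Well→Ref}.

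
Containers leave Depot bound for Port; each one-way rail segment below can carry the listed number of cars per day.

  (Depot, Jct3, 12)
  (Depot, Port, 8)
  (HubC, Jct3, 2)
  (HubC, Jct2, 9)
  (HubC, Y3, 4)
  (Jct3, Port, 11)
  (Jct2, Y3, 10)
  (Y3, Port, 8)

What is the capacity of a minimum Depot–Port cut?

Augment Depot→Port: bottleneck 8, flow now 8.
Augment Depot→Jct3→Port: bottleneck 11, flow now 19.
No augmenting path remains; maximum flow = 19.
By max-flow min-cut, the minimum cut capacity equals the max flow.
In the residual graph, reachable from Depot: {Depot, Jct3}.
Min-cut edges: Depot→Port (8), Jct3→Port (11); capacity 8 + 11 = 19.

19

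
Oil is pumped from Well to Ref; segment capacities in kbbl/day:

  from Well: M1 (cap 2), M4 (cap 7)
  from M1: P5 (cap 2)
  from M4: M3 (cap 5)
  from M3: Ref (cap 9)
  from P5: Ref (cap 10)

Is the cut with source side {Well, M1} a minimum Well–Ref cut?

Given cut capacity: 7 + 2 = 9.
Augment Well→M1→P5→Ref: bottleneck 2, flow now 2.
Augment Well→M4→M3→Ref: bottleneck 5, flow now 7.
No augmenting path remains; maximum flow = 7.
In the residual graph, reachable from Well: {Well, M4}.
Min-cut edges: Well→M1 (2), M4→M3 (5); capacity 2 + 5 = 7.
Cut capacity 9 exceeds the max flow 7, so it is not minimum.

No — its capacity is 9, but the minimum cut has capacity 7.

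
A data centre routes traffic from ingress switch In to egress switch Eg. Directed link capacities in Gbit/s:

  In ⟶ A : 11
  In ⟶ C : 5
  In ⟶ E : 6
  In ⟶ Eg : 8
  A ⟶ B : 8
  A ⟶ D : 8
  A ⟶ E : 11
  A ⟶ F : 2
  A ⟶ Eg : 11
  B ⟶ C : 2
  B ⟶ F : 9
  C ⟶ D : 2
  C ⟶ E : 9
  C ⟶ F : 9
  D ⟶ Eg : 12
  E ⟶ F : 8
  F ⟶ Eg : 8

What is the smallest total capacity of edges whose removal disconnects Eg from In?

Augment In→Eg: bottleneck 8, flow now 8.
Augment In→A→Eg: bottleneck 11, flow now 19.
Augment In→C→D→Eg: bottleneck 2, flow now 21.
Augment In→C→F→Eg: bottleneck 3, flow now 24.
Augment In→E→F→Eg: bottleneck 5, flow now 29.
No augmenting path remains; maximum flow = 29.
By max-flow min-cut, the minimum cut capacity equals the max flow.
In the residual graph, reachable from In: {In, C, E, F}.
Min-cut edges: In→A (11), In→Eg (8), C→D (2), F→Eg (8); capacity 11 + 8 + 2 + 8 = 29.

29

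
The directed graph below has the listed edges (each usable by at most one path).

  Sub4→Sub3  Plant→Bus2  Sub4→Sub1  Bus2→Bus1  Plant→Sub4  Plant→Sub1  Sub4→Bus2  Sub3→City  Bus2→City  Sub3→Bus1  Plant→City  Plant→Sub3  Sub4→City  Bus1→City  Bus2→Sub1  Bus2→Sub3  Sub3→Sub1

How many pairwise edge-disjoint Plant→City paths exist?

4

Assign every edge capacity 1; by Menger, the answer equals the max flow.
Path Plant→City (+1); total 1.
Path Plant→Sub4→City (+1); total 2.
Path Plant→Bus2→City (+1); total 3.
Path Plant→Sub3→City (+1); total 4.
No residual Plant→City path; max flow = 4.
Certifying cut of size 4: {Plant→Bus2, Plant→City, Plant→Sub3, Plant→Sub4}.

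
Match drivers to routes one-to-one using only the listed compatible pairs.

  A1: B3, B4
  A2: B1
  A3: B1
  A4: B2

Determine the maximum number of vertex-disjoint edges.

Unit-capacity flow: source→left, listed edges, right→sink; max matching = max flow.
Augmenting path A1→B3 (+1); matched 1.
Augmenting path A2→B1 (+1); matched 2.
Augmenting path A4→B2 (+1); matched 3.
No augmenting path remains; maximum matching = 3.
König certificate: {A1, A4, B1} is a vertex cover of size 3 (every listed pair touches it), so no matching can be larger.

3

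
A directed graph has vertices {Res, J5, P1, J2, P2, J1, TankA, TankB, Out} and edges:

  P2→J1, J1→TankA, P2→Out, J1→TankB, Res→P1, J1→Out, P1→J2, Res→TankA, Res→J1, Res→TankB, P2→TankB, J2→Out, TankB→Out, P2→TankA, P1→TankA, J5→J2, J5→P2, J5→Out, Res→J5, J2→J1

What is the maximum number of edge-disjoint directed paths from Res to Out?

Assign every edge capacity 1; by Menger, the answer equals the max flow.
Path Res→J5→Out (+1); total 1.
Path Res→J1→Out (+1); total 2.
Path Res→TankB→Out (+1); total 3.
Path Res→P1→J2→Out (+1); total 4.
No residual Res→Out path; max flow = 4.
Certifying cut of size 4: {Res→J1, Res→J5, Res→P1, Res→TankB}.

4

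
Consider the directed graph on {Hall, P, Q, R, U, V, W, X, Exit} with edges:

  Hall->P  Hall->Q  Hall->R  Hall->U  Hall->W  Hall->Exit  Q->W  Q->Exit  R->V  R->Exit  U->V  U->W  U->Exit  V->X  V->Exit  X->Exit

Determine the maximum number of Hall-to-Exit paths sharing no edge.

4

Assign every edge capacity 1; by Menger, the answer equals the max flow.
Path Hall→Exit (+1); total 1.
Path Hall→Q→Exit (+1); total 2.
Path Hall→R→Exit (+1); total 3.
Path Hall→U→Exit (+1); total 4.
No residual Hall→Exit path; max flow = 4.
Certifying cut of size 4: {Hall→Exit, Hall→Q, Hall→R, Hall→U}.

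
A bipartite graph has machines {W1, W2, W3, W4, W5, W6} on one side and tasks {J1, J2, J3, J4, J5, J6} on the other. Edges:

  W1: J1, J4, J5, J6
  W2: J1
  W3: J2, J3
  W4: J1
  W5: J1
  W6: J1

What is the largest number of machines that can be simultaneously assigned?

Unit-capacity flow: source→left, listed edges, right→sink; max matching = max flow.
Augmenting path W1→J1 (+1); matched 1.
Augmenting path W3→J2 (+1); matched 2.
Augmenting path W2→J1→W1→J4 (+1); matched 3.
No augmenting path remains; maximum matching = 3.
König certificate: {W1, W3, J1} is a vertex cover of size 3 (every listed pair touches it), so no matching can be larger.

3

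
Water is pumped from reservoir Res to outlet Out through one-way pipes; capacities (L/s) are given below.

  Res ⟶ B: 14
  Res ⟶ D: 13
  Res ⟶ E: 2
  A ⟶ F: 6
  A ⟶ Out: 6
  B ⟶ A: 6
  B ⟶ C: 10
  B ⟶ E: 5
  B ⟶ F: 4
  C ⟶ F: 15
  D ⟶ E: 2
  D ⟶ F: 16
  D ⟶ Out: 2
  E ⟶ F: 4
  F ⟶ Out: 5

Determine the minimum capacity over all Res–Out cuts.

Augment Res→D→Out: bottleneck 2, flow now 2.
Augment Res→B→A→Out: bottleneck 6, flow now 8.
Augment Res→B→F→Out: bottleneck 4, flow now 12.
Augment Res→D→F→Out: bottleneck 1, flow now 13.
No augmenting path remains; maximum flow = 13.
By max-flow min-cut, the minimum cut capacity equals the max flow.
In the residual graph, reachable from Res: {Res, B, C, D, E, F}.
Min-cut edges: B→A (6), D→Out (2), F→Out (5); capacity 6 + 2 + 5 = 13.

13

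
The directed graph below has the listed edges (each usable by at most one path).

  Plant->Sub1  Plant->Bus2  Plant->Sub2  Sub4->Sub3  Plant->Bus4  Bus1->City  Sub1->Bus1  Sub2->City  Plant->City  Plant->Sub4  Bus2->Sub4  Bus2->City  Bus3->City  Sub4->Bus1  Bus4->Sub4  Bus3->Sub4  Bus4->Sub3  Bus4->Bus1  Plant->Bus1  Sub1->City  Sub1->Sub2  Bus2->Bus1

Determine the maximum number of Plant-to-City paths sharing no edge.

5

Assign every edge capacity 1; by Menger, the answer equals the max flow.
Path Plant→City (+1); total 1.
Path Plant→Bus2→City (+1); total 2.
Path Plant→Sub1→City (+1); total 3.
Path Plant→Bus1→City (+1); total 4.
Path Plant→Sub2→City (+1); total 5.
No residual Plant→City path; max flow = 5.
Certifying cut of size 5: {Bus1→City, Plant→Bus2, Plant→City, Plant→Sub1, Plant→Sub2}.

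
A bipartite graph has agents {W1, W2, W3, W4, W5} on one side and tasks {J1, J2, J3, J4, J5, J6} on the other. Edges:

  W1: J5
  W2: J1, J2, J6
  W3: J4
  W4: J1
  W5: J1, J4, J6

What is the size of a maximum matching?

5

Unit-capacity flow: source→left, listed edges, right→sink; max matching = max flow.
Augmenting path W1→J5 (+1); matched 1.
Augmenting path W2→J1 (+1); matched 2.
Augmenting path W3→J4 (+1); matched 3.
Augmenting path W5→J6 (+1); matched 4.
Augmenting path W4→J1→W2→J2 (+1); matched 5.
No augmenting path remains; maximum matching = 5.
König certificate: {W1, W2, W3, W4, W5} is a vertex cover of size 5 (every listed pair touches it), so no matching can be larger.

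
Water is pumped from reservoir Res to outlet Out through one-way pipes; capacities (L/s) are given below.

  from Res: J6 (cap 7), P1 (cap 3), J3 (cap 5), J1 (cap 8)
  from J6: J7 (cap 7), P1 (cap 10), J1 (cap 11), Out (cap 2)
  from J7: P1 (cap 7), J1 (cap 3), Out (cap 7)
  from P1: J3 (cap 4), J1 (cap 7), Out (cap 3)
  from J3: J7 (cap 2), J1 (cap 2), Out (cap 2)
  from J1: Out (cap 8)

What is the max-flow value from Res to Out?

Augment Res→J6→Out: bottleneck 2, flow now 2.
Augment Res→P1→Out: bottleneck 3, flow now 5.
Augment Res→J3→Out: bottleneck 2, flow now 7.
Augment Res→J1→Out: bottleneck 8, flow now 15.
Augment Res→J6→J7→Out: bottleneck 5, flow now 20.
Augment Res→J3→J7→Out: bottleneck 2, flow now 22.
No augmenting path remains; maximum flow = 22.
In the residual graph, reachable from Res: {Res, J3, J1}.
Min-cut edges: Res→J6 (7), Res→P1 (3), J3→J7 (2), J3→Out (2), J1→Out (8); capacity 7 + 3 + 2 + 2 + 8 = 22.
This cut is saturated, so no flow can exceed 22.

22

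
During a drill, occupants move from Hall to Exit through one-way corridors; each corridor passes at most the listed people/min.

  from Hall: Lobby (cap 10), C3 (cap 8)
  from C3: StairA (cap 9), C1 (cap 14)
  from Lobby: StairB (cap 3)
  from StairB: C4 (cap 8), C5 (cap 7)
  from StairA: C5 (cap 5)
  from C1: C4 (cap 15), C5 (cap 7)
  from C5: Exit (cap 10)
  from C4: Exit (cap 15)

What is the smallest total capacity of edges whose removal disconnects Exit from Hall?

11

Augment Hall→C3→StairA→C5→Exit: bottleneck 5, flow now 5.
Augment Hall→C3→C1→C5→Exit: bottleneck 3, flow now 8.
Augment Hall→Lobby→StairB→C5→Exit: bottleneck 2, flow now 10.
Augment Hall→Lobby→StairB→C4→Exit: bottleneck 1, flow now 11.
No augmenting path remains; maximum flow = 11.
By max-flow min-cut, the minimum cut capacity equals the max flow.
In the residual graph, reachable from Hall: {Hall, Lobby}.
Min-cut edges: Hall→C3 (8), Lobby→StairB (3); capacity 8 + 3 = 11.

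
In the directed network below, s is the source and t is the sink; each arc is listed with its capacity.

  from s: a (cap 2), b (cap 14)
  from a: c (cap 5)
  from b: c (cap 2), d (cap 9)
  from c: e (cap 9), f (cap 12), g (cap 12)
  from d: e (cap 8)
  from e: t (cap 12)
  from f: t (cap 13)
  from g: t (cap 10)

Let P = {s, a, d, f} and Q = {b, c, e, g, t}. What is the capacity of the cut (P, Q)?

40

Edges leaving {s, a, d, f}: s→b (14), a→c (5), d→e (8), f→t (13).
Cut capacity = 14 + 5 + 8 + 13 = 40.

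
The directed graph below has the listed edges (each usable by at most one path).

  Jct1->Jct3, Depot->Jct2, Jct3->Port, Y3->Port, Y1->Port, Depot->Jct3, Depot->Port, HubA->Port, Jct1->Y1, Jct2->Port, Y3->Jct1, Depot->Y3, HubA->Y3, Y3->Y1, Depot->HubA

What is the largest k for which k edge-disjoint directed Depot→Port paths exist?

5

Assign every edge capacity 1; by Menger, the answer equals the max flow.
Path Depot→Port (+1); total 1.
Path Depot→HubA→Port (+1); total 2.
Path Depot→Jct3→Port (+1); total 3.
Path Depot→Y3→Port (+1); total 4.
Path Depot→Jct2→Port (+1); total 5.
No residual Depot→Port path; max flow = 5.
Certifying cut of size 5: {Depot→HubA, Depot→Jct2, Depot→Jct3, Depot→Port, Depot→Y3}.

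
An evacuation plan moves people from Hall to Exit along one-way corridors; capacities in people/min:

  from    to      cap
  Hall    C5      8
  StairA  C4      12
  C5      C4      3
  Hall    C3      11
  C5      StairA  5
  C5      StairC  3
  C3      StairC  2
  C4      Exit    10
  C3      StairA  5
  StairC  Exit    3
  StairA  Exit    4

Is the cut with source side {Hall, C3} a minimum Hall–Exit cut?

Given cut capacity: 8 + 5 + 2 = 15.
Augment Hall→C5→StairA→Exit: bottleneck 4, flow now 4.
Augment Hall→C5→StairC→Exit: bottleneck 3, flow now 7.
Augment Hall→C5→C4→Exit: bottleneck 1, flow now 8.
Augment Hall→C3→StairA→C4→Exit: bottleneck 5, flow now 13.
Augment Hall→C3→StairC→C5→C4→Exit: bottleneck 2, flow now 15. (uses reverse residual edge)
No augmenting path remains; maximum flow = 15.
Cut capacity 15 equals the max flow, so it is a minimum cut.

Yes — it is a minimum cut (capacity 15).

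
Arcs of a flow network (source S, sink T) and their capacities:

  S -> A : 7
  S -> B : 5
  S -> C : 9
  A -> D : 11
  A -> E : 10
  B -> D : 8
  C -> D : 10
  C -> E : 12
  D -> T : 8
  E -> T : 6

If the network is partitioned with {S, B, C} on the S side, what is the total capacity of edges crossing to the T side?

Edges leaving {S, B, C}: S→A (7), B→D (8), C→D (10), C→E (12).
Cut capacity = 7 + 8 + 10 + 12 = 37.

37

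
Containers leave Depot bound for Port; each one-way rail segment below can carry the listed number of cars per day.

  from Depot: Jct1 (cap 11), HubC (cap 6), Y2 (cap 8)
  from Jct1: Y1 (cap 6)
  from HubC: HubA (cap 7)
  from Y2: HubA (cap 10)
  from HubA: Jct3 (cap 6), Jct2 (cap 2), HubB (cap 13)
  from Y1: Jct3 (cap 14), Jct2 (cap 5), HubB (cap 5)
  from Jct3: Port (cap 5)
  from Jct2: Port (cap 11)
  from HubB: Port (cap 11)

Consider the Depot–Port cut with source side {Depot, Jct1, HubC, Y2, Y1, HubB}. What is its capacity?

47

Edges leaving {Depot, Jct1, HubC, Y2, Y1, HubB}: HubC→HubA (7), Y2→HubA (10), Y1→Jct3 (14), Y1→Jct2 (5), HubB→Port (11).
Cut capacity = 7 + 10 + 14 + 5 + 11 = 47.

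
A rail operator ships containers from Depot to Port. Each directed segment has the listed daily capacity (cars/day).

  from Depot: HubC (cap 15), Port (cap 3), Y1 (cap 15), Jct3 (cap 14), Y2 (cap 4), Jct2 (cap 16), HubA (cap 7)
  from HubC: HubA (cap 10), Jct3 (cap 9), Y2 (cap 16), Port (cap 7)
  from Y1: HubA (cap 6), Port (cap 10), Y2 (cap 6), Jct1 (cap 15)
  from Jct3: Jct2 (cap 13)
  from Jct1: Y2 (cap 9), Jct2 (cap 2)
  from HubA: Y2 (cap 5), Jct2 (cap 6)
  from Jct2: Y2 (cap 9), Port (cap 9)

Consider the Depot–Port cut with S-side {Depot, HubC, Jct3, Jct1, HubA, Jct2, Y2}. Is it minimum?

Given cut capacity: 15 + 3 + 7 + 9 = 34.
Augment Depot→Port: bottleneck 3, flow now 3.
Augment Depot→HubC→Port: bottleneck 7, flow now 10.
Augment Depot→Y1→Port: bottleneck 10, flow now 20.
Augment Depot→Jct2→Port: bottleneck 9, flow now 29.
No augmenting path remains; maximum flow = 29.
In the residual graph, reachable from Depot: {Depot, HubC, Y1, Jct3, Jct1, HubA, Jct2, Y2}.
Min-cut edges: Depot→Port (3), HubC→Port (7), Y1→Port (10), Jct2→Port (9); capacity 3 + 7 + 10 + 9 = 29.
Cut capacity 34 exceeds the max flow 29, so it is not minimum.

No — its capacity is 34, but the minimum cut has capacity 29.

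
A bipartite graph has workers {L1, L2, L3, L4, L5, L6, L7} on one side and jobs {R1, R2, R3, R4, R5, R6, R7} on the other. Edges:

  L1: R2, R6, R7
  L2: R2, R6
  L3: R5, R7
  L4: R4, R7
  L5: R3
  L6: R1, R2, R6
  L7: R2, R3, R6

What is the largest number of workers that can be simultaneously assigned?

7

Unit-capacity flow: source→left, listed edges, right→sink; max matching = max flow.
Augmenting path L1→R2 (+1); matched 1.
Augmenting path L2→R6 (+1); matched 2.
Augmenting path L3→R5 (+1); matched 3.
Augmenting path L4→R4 (+1); matched 4.
Augmenting path L5→R3 (+1); matched 5.
Augmenting path L6→R1 (+1); matched 6.
Augmenting path L7→R2→L1→R7 (+1); matched 7.
No augmenting path remains; maximum matching = 7.
König certificate: {L1, L2, L3, L4, L5, L6, L7} is a vertex cover of size 7 (every listed pair touches it), so no matching can be larger.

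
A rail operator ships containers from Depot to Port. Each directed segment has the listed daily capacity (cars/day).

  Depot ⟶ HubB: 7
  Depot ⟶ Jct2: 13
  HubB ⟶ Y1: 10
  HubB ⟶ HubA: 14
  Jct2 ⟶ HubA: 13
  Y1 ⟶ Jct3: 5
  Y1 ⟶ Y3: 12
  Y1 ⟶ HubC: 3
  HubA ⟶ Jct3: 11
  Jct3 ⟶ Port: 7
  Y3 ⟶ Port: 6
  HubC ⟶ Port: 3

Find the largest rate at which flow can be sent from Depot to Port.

14

Augment Depot→HubB→Y1→Jct3→Port: bottleneck 5, flow now 5.
Augment Depot→HubB→Y1→Y3→Port: bottleneck 2, flow now 7.
Augment Depot→Jct2→HubA→Jct3→Port: bottleneck 2, flow now 9.
Augment Depot→Jct2→HubA→Jct3→Y1→Y3→Port: bottleneck 4, flow now 13. (uses reverse residual edge)
Augment Depot→Jct2→HubA→Jct3→Y1→HubC→Port: bottleneck 1, flow now 14. (uses reverse residual edge)
No augmenting path remains; maximum flow = 14.
In the residual graph, reachable from Depot: {Depot, Jct2, HubA, Jct3}.
Min-cut edges: Depot→HubB (7), Jct3→Port (7); capacity 7 + 7 = 14.
This cut is saturated, so no flow can exceed 14.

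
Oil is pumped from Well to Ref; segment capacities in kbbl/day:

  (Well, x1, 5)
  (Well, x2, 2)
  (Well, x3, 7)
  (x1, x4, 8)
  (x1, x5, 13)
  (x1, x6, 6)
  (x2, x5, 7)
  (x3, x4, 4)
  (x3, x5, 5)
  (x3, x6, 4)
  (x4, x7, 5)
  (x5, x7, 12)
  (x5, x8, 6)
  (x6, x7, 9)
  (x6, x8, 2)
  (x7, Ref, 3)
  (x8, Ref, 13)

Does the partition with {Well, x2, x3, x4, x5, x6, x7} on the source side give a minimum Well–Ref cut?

Given cut capacity: 5 + 6 + 2 + 3 = 16.
Augment Well→x1→x4→x7→Ref: bottleneck 3, flow now 3.
Augment Well→x1→x5→x8→Ref: bottleneck 2, flow now 5.
Augment Well→x2→x5→x8→Ref: bottleneck 2, flow now 7.
Augment Well→x3→x5→x8→Ref: bottleneck 2, flow now 9.
Augment Well→x3→x6→x8→Ref: bottleneck 2, flow now 11.
No augmenting path remains; maximum flow = 11.
In the residual graph, reachable from Well: {Well, x1, x2, x3, x4, x5, x6, x7}.
Min-cut edges: x5→x8 (6), x6→x8 (2), x7→Ref (3); capacity 6 + 2 + 3 = 11.
Cut capacity 16 exceeds the max flow 11, so it is not minimum.

No — its capacity is 16, but the minimum cut has capacity 11.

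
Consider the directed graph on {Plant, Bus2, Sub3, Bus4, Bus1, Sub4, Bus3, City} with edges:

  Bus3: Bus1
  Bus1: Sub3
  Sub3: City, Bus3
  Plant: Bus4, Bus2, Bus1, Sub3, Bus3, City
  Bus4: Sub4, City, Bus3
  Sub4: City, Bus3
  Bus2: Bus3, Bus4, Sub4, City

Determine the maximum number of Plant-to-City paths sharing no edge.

4

Assign every edge capacity 1; by Menger, the answer equals the max flow.
Path Plant→City (+1); total 1.
Path Plant→Bus2→City (+1); total 2.
Path Plant→Sub3→City (+1); total 3.
Path Plant→Bus4→City (+1); total 4.
No residual Plant→City path; max flow = 4.
Certifying cut of size 4: {Plant→Bus2, Plant→Bus4, Plant→City, Sub3→City}.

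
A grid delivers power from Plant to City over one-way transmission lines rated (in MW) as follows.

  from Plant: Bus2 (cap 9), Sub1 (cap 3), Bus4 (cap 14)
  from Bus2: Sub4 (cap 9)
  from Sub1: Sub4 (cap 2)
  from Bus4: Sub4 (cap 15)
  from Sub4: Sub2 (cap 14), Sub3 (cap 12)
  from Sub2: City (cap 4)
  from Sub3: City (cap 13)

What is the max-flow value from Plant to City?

16

Augment Plant→Bus2→Sub4→Sub2→City: bottleneck 4, flow now 4.
Augment Plant→Bus2→Sub4→Sub3→City: bottleneck 5, flow now 9.
Augment Plant→Sub1→Sub4→Sub3→City: bottleneck 2, flow now 11.
Augment Plant→Bus4→Sub4→Sub3→City: bottleneck 5, flow now 16.
No augmenting path remains; maximum flow = 16.
In the residual graph, reachable from Plant: {Plant, Bus2, Sub1, Bus4, Sub4, Sub2}.
Min-cut edges: Sub4→Sub3 (12), Sub2→City (4); capacity 12 + 4 = 16.
This cut is saturated, so no flow can exceed 16.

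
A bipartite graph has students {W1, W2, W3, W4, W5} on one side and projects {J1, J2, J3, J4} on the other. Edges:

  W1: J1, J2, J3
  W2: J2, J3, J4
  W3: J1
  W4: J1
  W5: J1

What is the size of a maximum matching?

Unit-capacity flow: source→left, listed edges, right→sink; max matching = max flow.
Augmenting path W1→J1 (+1); matched 1.
Augmenting path W2→J2 (+1); matched 2.
Augmenting path W3→J1→W1→J3 (+1); matched 3.
No augmenting path remains; maximum matching = 3.
König certificate: {W1, W2, J1} is a vertex cover of size 3 (every listed pair touches it), so no matching can be larger.

3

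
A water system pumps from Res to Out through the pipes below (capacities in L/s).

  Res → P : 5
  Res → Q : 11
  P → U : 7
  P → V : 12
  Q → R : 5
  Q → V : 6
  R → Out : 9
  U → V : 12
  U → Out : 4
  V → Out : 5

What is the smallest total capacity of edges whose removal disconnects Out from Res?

Augment Res→P→U→Out: bottleneck 4, flow now 4.
Augment Res→P→V→Out: bottleneck 1, flow now 5.
Augment Res→Q→R→Out: bottleneck 5, flow now 10.
Augment Res→Q→V→Out: bottleneck 4, flow now 14.
No augmenting path remains; maximum flow = 14.
By max-flow min-cut, the minimum cut capacity equals the max flow.
In the residual graph, reachable from Res: {Res, P, Q, U, V}.
Min-cut edges: Q→R (5), U→Out (4), V→Out (5); capacity 5 + 4 + 5 = 14.

14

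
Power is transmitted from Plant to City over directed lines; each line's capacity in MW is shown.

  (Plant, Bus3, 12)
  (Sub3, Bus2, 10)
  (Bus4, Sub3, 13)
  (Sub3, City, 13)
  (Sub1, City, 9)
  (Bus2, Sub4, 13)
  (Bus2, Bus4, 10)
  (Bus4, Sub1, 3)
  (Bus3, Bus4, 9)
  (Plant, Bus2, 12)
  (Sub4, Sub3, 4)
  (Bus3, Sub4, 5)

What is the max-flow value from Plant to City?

Augment Plant→Bus3→Bus4→Sub3→City: bottleneck 9, flow now 9.
Augment Plant→Bus3→Sub4→Sub3→City: bottleneck 3, flow now 12.
Augment Plant→Bus2→Bus4→Sub3→City: bottleneck 1, flow now 13.
Augment Plant→Bus2→Bus4→Sub1→City: bottleneck 3, flow now 16.
No augmenting path remains; maximum flow = 16.
In the residual graph, reachable from Plant: {Plant, Bus3, Bus2, Bus4, Sub4, Sub3}.
Min-cut edges: Bus4→Sub1 (3), Sub3→City (13); capacity 3 + 13 = 16.
This cut is saturated, so no flow can exceed 16.

16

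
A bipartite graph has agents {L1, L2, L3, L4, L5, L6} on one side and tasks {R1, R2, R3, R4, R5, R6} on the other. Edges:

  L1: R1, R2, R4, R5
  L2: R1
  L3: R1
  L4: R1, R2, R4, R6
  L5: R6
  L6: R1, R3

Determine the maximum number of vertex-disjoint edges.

5

Unit-capacity flow: source→left, listed edges, right→sink; max matching = max flow.
Augmenting path L1→R1 (+1); matched 1.
Augmenting path L4→R2 (+1); matched 2.
Augmenting path L5→R6 (+1); matched 3.
Augmenting path L6→R3 (+1); matched 4.
Augmenting path L2→R1→L1→R4 (+1); matched 5.
No augmenting path remains; maximum matching = 5.
König certificate: {L1, L4, L5, L6, R1} is a vertex cover of size 5 (every listed pair touches it), so no matching can be larger.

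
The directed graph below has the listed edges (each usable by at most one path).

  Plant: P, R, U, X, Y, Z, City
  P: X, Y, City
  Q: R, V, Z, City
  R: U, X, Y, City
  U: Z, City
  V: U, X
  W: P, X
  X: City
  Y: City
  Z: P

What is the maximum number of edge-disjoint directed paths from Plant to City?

6

Assign every edge capacity 1; by Menger, the answer equals the max flow.
Path Plant→City (+1); total 1.
Path Plant→P→City (+1); total 2.
Path Plant→R→City (+1); total 3.
Path Plant→U→City (+1); total 4.
Path Plant→X→City (+1); total 5.
Path Plant→Y→City (+1); total 6.
No residual Plant→City path; max flow = 6.
Certifying cut of size 6: {P→City, Plant→City, Plant→R, Plant→U, X→City, Y→City}.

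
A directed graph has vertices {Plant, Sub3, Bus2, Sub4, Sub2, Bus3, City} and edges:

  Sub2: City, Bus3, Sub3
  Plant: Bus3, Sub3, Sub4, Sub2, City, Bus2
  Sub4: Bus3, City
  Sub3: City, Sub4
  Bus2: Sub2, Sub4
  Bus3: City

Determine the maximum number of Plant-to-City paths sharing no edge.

Assign every edge capacity 1; by Menger, the answer equals the max flow.
Path Plant→City (+1); total 1.
Path Plant→Sub3→City (+1); total 2.
Path Plant→Sub4→City (+1); total 3.
Path Plant→Sub2→City (+1); total 4.
Path Plant→Bus3→City (+1); total 5.
No residual Plant→City path; max flow = 5.
Certifying cut of size 5: {Bus3→City, Plant→City, Sub2→City, Sub3→City, Sub4→City}.

5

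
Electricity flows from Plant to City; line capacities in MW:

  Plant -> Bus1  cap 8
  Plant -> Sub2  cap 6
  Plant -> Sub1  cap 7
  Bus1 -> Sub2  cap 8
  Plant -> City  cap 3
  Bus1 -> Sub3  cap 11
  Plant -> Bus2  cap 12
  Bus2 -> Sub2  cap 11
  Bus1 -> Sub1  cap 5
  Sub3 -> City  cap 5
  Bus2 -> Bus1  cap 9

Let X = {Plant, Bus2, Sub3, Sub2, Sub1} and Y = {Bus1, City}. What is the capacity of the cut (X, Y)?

25

Edges leaving {Plant, Bus2, Sub3, Sub2, Sub1}: Plant→Bus1 (8), Plant→City (3), Bus2→Bus1 (9), Sub3→City (5).
Cut capacity = 8 + 3 + 9 + 5 = 25.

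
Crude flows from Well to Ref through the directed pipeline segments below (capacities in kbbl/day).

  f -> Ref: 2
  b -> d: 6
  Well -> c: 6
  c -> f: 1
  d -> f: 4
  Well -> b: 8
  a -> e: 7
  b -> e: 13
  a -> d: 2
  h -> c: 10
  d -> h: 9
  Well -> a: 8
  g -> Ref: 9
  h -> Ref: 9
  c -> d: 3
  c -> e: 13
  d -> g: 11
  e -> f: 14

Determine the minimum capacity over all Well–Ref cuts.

Augment Well→c→f→Ref: bottleneck 1, flow now 1.
Augment Well→a→d→f→Ref: bottleneck 1, flow now 2.
Augment Well→a→d→g→Ref: bottleneck 1, flow now 3.
Augment Well→b→d→g→Ref: bottleneck 6, flow now 9.
Augment Well→c→d→g→Ref: bottleneck 2, flow now 11.
Augment Well→c→d→h→Ref: bottleneck 1, flow now 12.
Augment Well→a→e→f→d→h→Ref: bottleneck 1, flow now 13. (uses reverse residual edge)
No augmenting path remains; maximum flow = 13.
By max-flow min-cut, the minimum cut capacity equals the max flow.
In the residual graph, reachable from Well: {Well, a, b, c, e, f}.
Min-cut edges: a→d (2), b→d (6), c→d (3), f→Ref (2); capacity 2 + 6 + 3 + 2 = 13.

13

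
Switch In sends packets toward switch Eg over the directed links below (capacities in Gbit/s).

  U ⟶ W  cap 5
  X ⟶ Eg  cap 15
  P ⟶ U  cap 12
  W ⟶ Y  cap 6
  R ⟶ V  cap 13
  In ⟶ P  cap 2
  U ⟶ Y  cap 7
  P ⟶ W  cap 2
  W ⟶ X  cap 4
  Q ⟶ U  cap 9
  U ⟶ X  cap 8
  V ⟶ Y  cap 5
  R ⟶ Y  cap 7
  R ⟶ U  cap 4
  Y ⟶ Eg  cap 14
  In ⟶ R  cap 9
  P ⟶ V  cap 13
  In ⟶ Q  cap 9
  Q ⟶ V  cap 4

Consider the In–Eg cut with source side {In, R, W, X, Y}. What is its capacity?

Edges leaving {In, R, W, X, Y}: In→P (2), In→Q (9), R→U (4), R→V (13), X→Eg (15), Y→Eg (14).
Cut capacity = 2 + 9 + 4 + 13 + 15 + 14 = 57.

57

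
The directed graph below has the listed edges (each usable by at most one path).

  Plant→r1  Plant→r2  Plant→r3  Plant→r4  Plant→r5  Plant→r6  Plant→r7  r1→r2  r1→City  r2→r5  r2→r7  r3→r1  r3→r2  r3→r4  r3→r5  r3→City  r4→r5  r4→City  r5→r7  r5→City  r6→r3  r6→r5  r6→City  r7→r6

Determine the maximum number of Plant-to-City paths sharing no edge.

Assign every edge capacity 1; by Menger, the answer equals the max flow.
Path Plant→r1→City (+1); total 1.
Path Plant→r3→City (+1); total 2.
Path Plant→r4→City (+1); total 3.
Path Plant→r5→City (+1); total 4.
Path Plant→r6→City (+1); total 5.
No residual Plant→City path; max flow = 5.
Certifying cut of size 5: {r1→City, r3→City, r4→City, r5→City, r6→City}.

5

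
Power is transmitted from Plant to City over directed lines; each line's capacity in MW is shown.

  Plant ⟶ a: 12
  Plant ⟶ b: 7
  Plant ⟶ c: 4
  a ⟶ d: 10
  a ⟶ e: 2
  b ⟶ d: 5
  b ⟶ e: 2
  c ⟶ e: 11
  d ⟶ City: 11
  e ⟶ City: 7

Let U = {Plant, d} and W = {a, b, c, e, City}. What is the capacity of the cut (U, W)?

34

Edges leaving {Plant, d}: Plant→a (12), Plant→b (7), Plant→c (4), d→City (11).
Cut capacity = 12 + 7 + 4 + 11 = 34.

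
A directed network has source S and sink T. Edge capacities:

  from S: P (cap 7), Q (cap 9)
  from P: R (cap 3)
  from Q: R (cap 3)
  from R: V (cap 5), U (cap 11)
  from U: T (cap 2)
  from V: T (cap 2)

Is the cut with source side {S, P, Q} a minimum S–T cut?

No — its capacity is 6, but the minimum cut has capacity 4.

Given cut capacity: 3 + 3 = 6.
Augment S→P→R→U→T: bottleneck 2, flow now 2.
Augment S→P→R→V→T: bottleneck 1, flow now 3.
Augment S→Q→R→V→T: bottleneck 1, flow now 4.
No augmenting path remains; maximum flow = 4.
In the residual graph, reachable from S: {S, P, Q, R, U, V}.
Min-cut edges: U→T (2), V→T (2); capacity 2 + 2 = 4.
Cut capacity 6 exceeds the max flow 4, so it is not minimum.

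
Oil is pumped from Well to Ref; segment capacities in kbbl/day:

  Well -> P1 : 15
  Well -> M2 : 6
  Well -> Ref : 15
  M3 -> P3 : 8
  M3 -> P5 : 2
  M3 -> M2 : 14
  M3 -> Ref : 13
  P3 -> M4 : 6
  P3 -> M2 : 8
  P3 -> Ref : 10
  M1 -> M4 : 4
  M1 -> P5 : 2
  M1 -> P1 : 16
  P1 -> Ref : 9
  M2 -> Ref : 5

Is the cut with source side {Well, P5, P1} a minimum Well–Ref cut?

Given cut capacity: 6 + 15 + 9 = 30.
Augment Well→Ref: bottleneck 15, flow now 15.
Augment Well→P1→Ref: bottleneck 9, flow now 24.
Augment Well→M2→Ref: bottleneck 5, flow now 29.
No augmenting path remains; maximum flow = 29.
In the residual graph, reachable from Well: {Well, P1, M2}.
Min-cut edges: Well→Ref (15), P1→Ref (9), M2→Ref (5); capacity 15 + 9 + 5 = 29.
Cut capacity 30 exceeds the max flow 29, so it is not minimum.

No — its capacity is 30, but the minimum cut has capacity 29.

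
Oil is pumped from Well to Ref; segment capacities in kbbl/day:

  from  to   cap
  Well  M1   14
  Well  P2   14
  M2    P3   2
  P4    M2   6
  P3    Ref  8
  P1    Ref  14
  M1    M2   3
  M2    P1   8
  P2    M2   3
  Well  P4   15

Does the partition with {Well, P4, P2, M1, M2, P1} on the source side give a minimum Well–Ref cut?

No — its capacity is 16, but the minimum cut has capacity 10.

Given cut capacity: 2 + 14 = 16.
Augment Well→P4→M2→P3→Ref: bottleneck 2, flow now 2.
Augment Well→P4→M2→P1→Ref: bottleneck 4, flow now 6.
Augment Well→P2→M2→P1→Ref: bottleneck 3, flow now 9.
Augment Well→M1→M2→P1→Ref: bottleneck 1, flow now 10.
No augmenting path remains; maximum flow = 10.
In the residual graph, reachable from Well: {Well, P4, P2, M1, M2}.
Min-cut edges: M2→P3 (2), M2→P1 (8); capacity 2 + 8 = 10.
Cut capacity 16 exceeds the max flow 10, so it is not minimum.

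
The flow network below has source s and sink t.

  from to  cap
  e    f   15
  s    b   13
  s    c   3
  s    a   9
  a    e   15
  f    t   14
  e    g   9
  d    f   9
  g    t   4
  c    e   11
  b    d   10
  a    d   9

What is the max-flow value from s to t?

18

Augment s→a→d→f→t: bottleneck 9, flow now 9.
Augment s→c→e→f→t: bottleneck 3, flow now 12.
Augment s→b→d→a→e→f→t: bottleneck 2, flow now 14. (uses reverse residual edge)
Augment s→b→d→a→e→g→t: bottleneck 4, flow now 18. (uses reverse residual edge)
No augmenting path remains; maximum flow = 18.
In the residual graph, reachable from s: {s, a, b, c, d, e, f, g}.
Min-cut edges: f→t (14), g→t (4); capacity 14 + 4 = 18.
This cut is saturated, so no flow can exceed 18.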